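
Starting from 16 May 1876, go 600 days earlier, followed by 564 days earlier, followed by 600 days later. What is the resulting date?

Subtracting 600 days from May 16, 1876:
Going back 16 days from May 16, 1876 reaches the end of the previous month; 600 − 16 = 584 left.
April 1876 has 30 days: 584 − 30 = 554 left.
March 1876 has 31 days: 554 − 31 = 523 left.
February 1876 has 29 days (1876 is a leap year): 523 − 29 = 494 left.
January 1876 has 31 days: 494 − 31 = 463 left.
December 1875 has 31 days: 463 − 31 = 432 left.
November 1875 has 30 days: 432 − 30 = 402 left.
October 1875 has 31 days: 402 − 31 = 371 left.
September 1875 has 30 days: 371 − 30 = 341 left.
August 1875 has 31 days: 341 − 31 = 310 left.
July 1875 has 31 days: 310 − 31 = 279 left.
June 1875 has 30 days: 279 − 30 = 249 left.
May 1875 has 31 days: 249 − 31 = 218 left.
April 1875 has 30 days: 218 − 30 = 188 left.
March 1875 has 31 days: 188 − 31 = 157 left.
February 1875 has 28 days (1875 is not a leap year): 157 − 28 = 129 left.
January 1875 has 31 days: 129 − 31 = 98 left.
December 1874 has 31 days: 98 − 31 = 67 left.
November 1874 has 30 days: 67 − 30 = 37 left.
October 1874 has 31 days: 37 − 31 = 6 left.
September 1874 has 30 days; 30 − 6 = 24 → September 24, 1874.
Going back 564 days from September 24, 1874:
Going back 24 days from September 24, 1874 reaches the end of the previous month; 564 − 24 = 540 left.
August 1874 has 31 days: 540 − 31 = 509 left.
July 1874 has 31 days: 509 − 31 = 478 left.
June 1874 has 30 days: 478 − 30 = 448 left.
May 1874 has 31 days: 448 − 31 = 417 left.
April 1874 has 30 days: 417 − 30 = 387 left.
March 1874 has 31 days: 387 − 31 = 356 left.
February 1874 has 28 days (1874 is not a leap year): 356 − 28 = 328 left.
January 1874 has 31 days: 328 − 31 = 297 left.
December 1873 has 31 days: 297 − 31 = 266 left.
November 1873 has 30 days: 266 − 30 = 236 left.
October 1873 has 31 days: 236 − 31 = 205 left.
September 1873 has 30 days: 205 − 30 = 175 left.
August 1873 has 31 days: 175 − 31 = 144 left.
July 1873 has 31 days: 144 − 31 = 113 left.
June 1873 has 30 days: 113 − 30 = 83 left.
May 1873 has 31 days: 83 − 31 = 52 left.
April 1873 has 30 days: 52 − 30 = 22 left.
March 1873 has 31 days; 31 − 22 = 9 → March 9, 1873.
Counting forward 600 days from March 9, 1873:
March has 31 days, so 31 − 9 = 22 days remain after March 9, 1873; 600 − 22 = 578 left.
April 1873 has 30 days: 578 − 30 = 548 left.
May 1873 has 31 days: 548 − 31 = 517 left.
June 1873 has 30 days: 517 − 30 = 487 left.
July 1873 has 31 days: 487 − 31 = 456 left.
August 1873 has 31 days: 456 − 31 = 425 left.
September 1873 has 30 days: 425 − 30 = 395 left.
October 1873 has 31 days: 395 − 31 = 364 left.
November 1873 has 30 days: 364 − 30 = 334 left.
December 1873 has 31 days: 334 − 31 = 303 left.
January 1874 has 31 days: 303 − 31 = 272 left.
February 1874 has 28 days (1874 is not a leap year): 272 − 28 = 244 left.
March 1874 has 31 days: 244 − 31 = 213 left.
April 1874 has 30 days: 213 − 30 = 183 left.
May 1874 has 31 days: 183 − 31 = 152 left.
June 1874 has 30 days: 152 − 30 = 122 left.
July 1874 has 31 days: 122 − 31 = 91 left.
August 1874 has 31 days: 91 − 31 = 60 left.
September 1874 has 30 days: 60 − 30 = 30 left.
30 days into October 1874 → October 30, 1874.

October 30, 1874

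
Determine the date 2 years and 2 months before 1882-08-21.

June 21, 1880

Subtracting 2 years and 2 months from August 21, 1882.
-2 years → 1880; month 8 − 2 = 6 → June 1880.
Day 21 is valid in June, giving June 21, 1880.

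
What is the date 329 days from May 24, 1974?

April 18, 1975

Counting forward 329 days from May 24, 1974.
May has 31 days, so 31 − 24 = 7 days remain after May 24, 1974; 329 − 7 = 322 left.
June 1974 has 30 days: 322 − 30 = 292 left.
July 1974 has 31 days: 292 − 31 = 261 left.
August 1974 has 31 days: 261 − 31 = 230 left.
September 1974 has 30 days: 230 − 30 = 200 left.
October 1974 has 31 days: 200 − 31 = 169 left.
November 1974 has 30 days: 169 − 30 = 139 left.
December 1974 has 31 days: 139 − 31 = 108 left.
January 1975 has 31 days: 108 − 31 = 77 left.
February 1975 has 28 days (1975 is not a leap year): 77 − 28 = 49 left.
March 1975 has 31 days: 49 − 31 = 18 left.
18 days into April 1975 → April 18, 1975.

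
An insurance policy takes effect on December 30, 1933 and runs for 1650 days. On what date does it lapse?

July 7, 1938

Adding 1650 days from December 30, 1933.
December has 31 days, so 31 − 30 = 1 day remains after December 30, 1933; 1650 − 1 = 1649 left.
January 1934 has 31 days: 1649 − 31 = 1618 left.
February 1934 has 28 days (1934 is not a leap year): 1618 − 28 = 1590 left.
March 1934 has 31 days: 1590 − 31 = 1559 left.
April 1934 has 30 days: 1559 − 30 = 1529 left.
May 1934 has 31 days: 1529 − 31 = 1498 left.
June 1934 has 30 days: 1498 − 30 = 1468 left.
July 1934 has 31 days: 1468 − 31 = 1437 left.
August 1934 has 31 days: 1437 − 31 = 1406 left.
September 1934 has 30 days: 1406 − 30 = 1376 left.
October 1934 has 31 days: 1376 − 31 = 1345 left.
November 1934 has 30 days: 1345 − 30 = 1315 left.
December 1934 has 31 days: 1315 − 31 = 1284 left.
January 1935 has 31 days: 1284 − 31 = 1253 left.
February 1935 has 28 days (1935 is not a leap year): 1253 − 28 = 1225 left.
March 1935 has 31 days: 1225 − 31 = 1194 left.
April 1935 has 30 days: 1194 − 30 = 1164 left.
May 1935 has 31 days: 1164 − 31 = 1133 left.
June 1935 has 30 days: 1133 − 30 = 1103 left.
July 1935 has 31 days: 1103 − 31 = 1072 left.
August 1935 has 31 days: 1072 − 31 = 1041 left.
September 1935 has 30 days: 1041 − 30 = 1011 left.
October 1935 has 31 days: 1011 − 31 = 980 left.
November 1935 has 30 days: 980 − 30 = 950 left.
December 1935 has 31 days: 950 − 31 = 919 left.
January 1936 has 31 days: 919 − 31 = 888 left.
February 1936 has 29 days (1936 is a leap year): 888 − 29 = 859 left.
March 1936 has 31 days: 859 − 31 = 828 left.
April 1936 has 30 days: 828 − 30 = 798 left.
May 1936 has 31 days: 798 − 31 = 767 left.
June 1936 has 30 days: 767 − 30 = 737 left.
July 1936 has 31 days: 737 − 31 = 706 left.
August 1936 has 31 days: 706 − 31 = 675 left.
September 1936 has 30 days: 675 − 30 = 645 left.
October 1936 has 31 days: 645 − 31 = 614 left.
November 1936 has 30 days: 614 − 30 = 584 left.
December 1936 has 31 days: 584 − 31 = 553 left.
January 1937 has 31 days: 553 − 31 = 522 left.
February 1937 has 28 days (1937 is not a leap year): 522 − 28 = 494 left.
March 1937 has 31 days: 494 − 31 = 463 left.
April 1937 has 30 days: 463 − 30 = 433 left.
May 1937 has 31 days: 433 − 31 = 402 left.
June 1937 has 30 days: 402 − 30 = 372 left.
July 1937 has 31 days: 372 − 31 = 341 left.
August 1937 has 31 days: 341 − 31 = 310 left.
September 1937 has 30 days: 310 − 30 = 280 left.
October 1937 has 31 days: 280 − 31 = 249 left.
November 1937 has 30 days: 249 − 30 = 219 left.
December 1937 has 31 days: 219 − 31 = 188 left.
January 1938 has 31 days: 188 − 31 = 157 left.
February 1938 has 28 days (1938 is not a leap year): 157 − 28 = 129 left.
March 1938 has 31 days: 129 − 31 = 98 left.
April 1938 has 30 days: 98 − 30 = 68 left.
May 1938 has 31 days: 68 − 31 = 37 left.
June 1938 has 30 days: 37 − 30 = 7 left.
7 days into July 1938 → July 7, 1938.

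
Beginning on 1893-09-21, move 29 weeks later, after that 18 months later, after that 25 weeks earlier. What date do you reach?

Advancing 29 weeks (= 203 days) from September 21, 1893:
September has 30 days, so 30 − 21 = 9 days remain after September 21, 1893; 203 − 9 = 194 left.
October 1893 has 31 days: 194 − 31 = 163 left.
November 1893 has 30 days: 163 − 30 = 133 left.
December 1893 has 31 days: 133 − 31 = 102 left.
January 1894 has 31 days: 102 − 31 = 71 left.
February 1894 has 28 days (1894 is not a leap year): 71 − 28 = 43 left.
March 1894 has 31 days: 43 − 31 = 12 left.
12 days into April 1894 → April 12, 1894.
Advancing 18 months from April 12, 1894:
month 4 + 18 = 22, which is month 10 of year 1895 → October 1895.
Day 12 is valid in October, giving October 12, 1895.
Counting back 25 weeks (= 175 days) from October 12, 1895:
Going back 12 days from October 12, 1895 reaches the end of the previous month; 175 − 12 = 163 left.
September 1895 has 30 days: 163 − 30 = 133 left.
August 1895 has 31 days: 133 − 31 = 102 left.
July 1895 has 31 days: 102 − 31 = 71 left.
June 1895 has 30 days: 71 − 30 = 41 left.
May 1895 has 31 days: 41 − 31 = 10 left.
April 1895 has 30 days; 30 − 10 = 20 → April 20, 1895.

April 20, 1895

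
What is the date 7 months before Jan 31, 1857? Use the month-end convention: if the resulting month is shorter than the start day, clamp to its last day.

Counting back 7 months from January 31, 1857.
month 1 − 7 = -6, which is month 6 of year 1856 → June 1856.
June 1856 has only 30 days and the start was day 31, so the date clamps to June 30, 1856.

June 30, 1856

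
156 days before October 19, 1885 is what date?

Counting back 156 days from October 19, 1885.
Going back 19 days from October 19, 1885 reaches the end of the previous month; 156 − 19 = 137 left.
September 1885 has 30 days: 137 − 30 = 107 left.
August 1885 has 31 days: 107 − 31 = 76 left.
July 1885 has 31 days: 76 − 31 = 45 left.
June 1885 has 30 days: 45 − 30 = 15 left.
May 1885 has 31 days; 31 − 15 = 16 → May 16, 1885.

May 16, 1885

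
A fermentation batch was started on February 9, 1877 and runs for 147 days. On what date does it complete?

July 6, 1877

Advancing 147 days from February 9, 1877.
February has 28 days, so 28 − 9 = 19 days remain after February 9, 1877; 147 − 19 = 128 left.
March 1877 has 31 days: 128 − 31 = 97 left.
April 1877 has 30 days: 97 − 30 = 67 left.
May 1877 has 31 days: 67 − 31 = 36 left.
June 1877 has 30 days: 36 − 30 = 6 left.
6 days into July 1877 → July 6, 1877.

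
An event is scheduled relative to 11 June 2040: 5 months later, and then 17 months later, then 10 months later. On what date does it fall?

Advancing 5 months from June 11, 2040:
month 6 + 5 = 11 → November 2040.
Day 11 is valid in November, giving November 11, 2040.
Adding 17 months from November 11, 2040:
month 11 + 17 = 28, which is month 4 of year 2042 → April 2042.
Day 11 is valid in April, giving April 11, 2042.
Advancing 10 months from April 11, 2042:
month 4 + 10 = 14, which is month 2 of year 2043 → February 2043.
Day 11 is valid in February, giving February 11, 2043.

February 11, 2043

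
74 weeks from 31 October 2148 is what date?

Counting forward 74 weeks = 518 days from October 31, 2148.
October has 31 days, so 31 − 31 = 0 days remain after October 31, 2148; 518 − 0 = 518 left.
November 2148 has 30 days: 518 − 30 = 488 left.
December 2148 has 31 days: 488 − 31 = 457 left.
January 2149 has 31 days: 457 − 31 = 426 left.
February 2149 has 28 days (2149 is not a leap year): 426 − 28 = 398 left.
March 2149 has 31 days: 398 − 31 = 367 left.
April 2149 has 30 days: 367 − 30 = 337 left.
May 2149 has 31 days: 337 − 31 = 306 left.
June 2149 has 30 days: 306 − 30 = 276 left.
July 2149 has 31 days: 276 − 31 = 245 left.
August 2149 has 31 days: 245 − 31 = 214 left.
September 2149 has 30 days: 214 − 30 = 184 left.
October 2149 has 31 days: 184 − 31 = 153 left.
November 2149 has 30 days: 153 − 30 = 123 left.
December 2149 has 31 days: 123 − 31 = 92 left.
January 2150 has 31 days: 92 − 31 = 61 left.
February 2150 has 28 days (2150 is not a leap year): 61 − 28 = 33 left.
March 2150 has 31 days: 33 − 31 = 2 left.
2 days into April 2150 → April 2, 2150.

April 2, 2150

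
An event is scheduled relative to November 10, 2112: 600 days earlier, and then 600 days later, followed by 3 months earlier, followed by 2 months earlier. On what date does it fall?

Subtracting 600 days from November 10, 2112:
Going back 10 days from November 10, 2112 reaches the end of the previous month; 600 − 10 = 590 left.
October 2112 has 31 days: 590 − 31 = 559 left.
September 2112 has 30 days: 559 − 30 = 529 left.
August 2112 has 31 days: 529 − 31 = 498 left.
July 2112 has 31 days: 498 − 31 = 467 left.
June 2112 has 30 days: 467 − 30 = 437 left.
May 2112 has 31 days: 437 − 31 = 406 left.
April 2112 has 30 days: 406 − 30 = 376 left.
March 2112 has 31 days: 376 − 31 = 345 left.
February 2112 has 29 days (2112 is a leap year): 345 − 29 = 316 left.
January 2112 has 31 days: 316 − 31 = 285 left.
December 2111 has 31 days: 285 − 31 = 254 left.
November 2111 has 30 days: 254 − 30 = 224 left.
October 2111 has 31 days: 224 − 31 = 193 left.
September 2111 has 30 days: 193 − 30 = 163 left.
August 2111 has 31 days: 163 − 31 = 132 left.
July 2111 has 31 days: 132 − 31 = 101 left.
June 2111 has 30 days: 101 − 30 = 71 left.
May 2111 has 31 days: 71 − 31 = 40 left.
April 2111 has 30 days: 40 − 30 = 10 left.
March 2111 has 31 days; 31 − 10 = 21 → March 21, 2111.
Counting forward 600 days from March 21, 2111:
March has 31 days, so 31 − 21 = 10 days remain after March 21, 2111; 600 − 10 = 590 left.
April 2111 has 30 days: 590 − 30 = 560 left.
May 2111 has 31 days: 560 − 31 = 529 left.
June 2111 has 30 days: 529 − 30 = 499 left.
July 2111 has 31 days: 499 − 31 = 468 left.
August 2111 has 31 days: 468 − 31 = 437 left.
September 2111 has 30 days: 437 − 30 = 407 left.
October 2111 has 31 days: 407 − 31 = 376 left.
November 2111 has 30 days: 376 − 30 = 346 left.
December 2111 has 31 days: 346 − 31 = 315 left.
January 2112 has 31 days: 315 − 31 = 284 left.
February 2112 has 29 days (2112 is a leap year): 284 − 29 = 255 left.
March 2112 has 31 days: 255 − 31 = 224 left.
April 2112 has 30 days: 224 − 30 = 194 left.
May 2112 has 31 days: 194 − 31 = 163 left.
June 2112 has 30 days: 163 − 30 = 133 left.
July 2112 has 31 days: 133 − 31 = 102 left.
August 2112 has 31 days: 102 − 31 = 71 left.
September 2112 has 30 days: 71 − 30 = 41 left.
October 2112 has 31 days: 41 − 31 = 10 left.
10 days into November 2112 → November 10, 2112.
Subtracting 3 months from November 10, 2112:
month 11 − 3 = 8 → August 2112.
Day 10 is valid in August, giving August 10, 2112.
Going back 2 months from August 10, 2112:
month 8 − 2 = 6 → June 2112.
Day 10 is valid in June, giving June 10, 2112.

June 10, 2112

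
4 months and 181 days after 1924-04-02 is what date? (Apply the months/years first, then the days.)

Advancing 4 months and 181 days from April 2, 1924: first the month/year part, then the days.
month 4 + 4 = 8 → August 1924.
Day 2 is valid in August, giving August 2, 1924.
Now add 181 days from August 2, 1924.
August has 31 days, so 31 − 2 = 29 days remain after August 2, 1924; 181 − 29 = 152 left.
September 1924 has 30 days: 152 − 30 = 122 left.
October 1924 has 31 days: 122 − 31 = 91 left.
November 1924 has 30 days: 91 − 30 = 61 left.
December 1924 has 31 days: 61 − 31 = 30 left.
30 days into January 1925 → January 30, 1925.

January 30, 1925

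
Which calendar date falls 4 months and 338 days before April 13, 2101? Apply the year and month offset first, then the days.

January 9, 2100

Subtracting 4 months and 338 days from April 13, 2101: first the month/year part, then the days.
month 4 − 4 = 0, which is month 12 of year 2100 → December 2100.
Day 13 is valid in December, giving December 13, 2100.
Now subtract 338 days from December 13, 2100.
Going back 13 days from December 13, 2100 reaches the end of the previous month; 338 − 13 = 325 left.
November 2100 has 30 days: 325 − 30 = 295 left.
October 2100 has 31 days: 295 − 31 = 264 left.
September 2100 has 30 days: 264 − 30 = 234 left.
August 2100 has 31 days: 234 − 31 = 203 left.
July 2100 has 31 days: 203 − 31 = 172 left.
June 2100 has 30 days: 172 − 30 = 142 left.
May 2100 has 31 days: 142 − 31 = 111 left.
April 2100 has 30 days: 111 − 30 = 81 left.
March 2100 has 31 days: 81 − 31 = 50 left.
February 2100 has 28 days (2100 is not a leap year (divisible by 100 but not 400)): 50 − 28 = 22 left.
January 2100 has 31 days; 31 − 22 = 9 → January 9, 2100.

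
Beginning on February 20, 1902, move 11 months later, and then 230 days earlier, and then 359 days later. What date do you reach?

May 29, 1903

Adding 11 months from February 20, 1902:
month 2 + 11 = 13, which is month 1 of year 1903 → January 1903.
Day 20 is valid in January, giving January 20, 1903.
Counting back 230 days from January 20, 1903:
Going back 20 days from January 20, 1903 reaches the end of the previous month; 230 − 20 = 210 left.
December 1902 has 31 days: 210 − 31 = 179 left.
November 1902 has 30 days: 179 − 30 = 149 left.
October 1902 has 31 days: 149 − 31 = 118 left.
September 1902 has 30 days: 118 − 30 = 88 left.
August 1902 has 31 days: 88 − 31 = 57 left.
July 1902 has 31 days: 57 − 31 = 26 left.
June 1902 has 30 days; 30 − 26 = 4 → June 4, 1902.
Adding 359 days from June 4, 1902:
June has 30 days, so 30 − 4 = 26 days remain after June 4, 1902; 359 − 26 = 333 left.
July 1902 has 31 days: 333 − 31 = 302 left.
August 1902 has 31 days: 302 − 31 = 271 left.
September 1902 has 30 days: 271 − 30 = 241 left.
October 1902 has 31 days: 241 − 31 = 210 left.
November 1902 has 30 days: 210 − 30 = 180 left.
December 1902 has 31 days: 180 − 31 = 149 left.
January 1903 has 31 days: 149 − 31 = 118 left.
February 1903 has 28 days (1903 is not a leap year): 118 − 28 = 90 left.
March 1903 has 31 days: 90 − 31 = 59 left.
April 1903 has 30 days: 59 − 30 = 29 left.
29 days into May 1903 → May 29, 1903.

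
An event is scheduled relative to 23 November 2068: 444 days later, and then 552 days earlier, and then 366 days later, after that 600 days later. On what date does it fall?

Counting forward 444 days from November 23, 2068:
November has 30 days, so 30 − 23 = 7 days remain after November 23, 2068; 444 − 7 = 437 left.
December 2068 has 31 days: 437 − 31 = 406 left.
January 2069 has 31 days: 406 − 31 = 375 left.
February 2069 has 28 days (2069 is not a leap year): 375 − 28 = 347 left.
March 2069 has 31 days: 347 − 31 = 316 left.
April 2069 has 30 days: 316 − 30 = 286 left.
May 2069 has 31 days: 286 − 31 = 255 left.
June 2069 has 30 days: 255 − 30 = 225 left.
July 2069 has 31 days: 225 − 31 = 194 left.
August 2069 has 31 days: 194 − 31 = 163 left.
September 2069 has 30 days: 163 − 30 = 133 left.
October 2069 has 31 days: 133 − 31 = 102 left.
November 2069 has 30 days: 102 − 30 = 72 left.
December 2069 has 31 days: 72 − 31 = 41 left.
January 2070 has 31 days: 41 − 31 = 10 left.
10 days into February 2070 → February 10, 2070.
Subtracting 552 days from February 10, 2070:
Going back 10 days from February 10, 2070 reaches the end of the previous month; 552 − 10 = 542 left.
January 2070 has 31 days: 542 − 31 = 511 left.
December 2069 has 31 days: 511 − 31 = 480 left.
November 2069 has 30 days: 480 − 30 = 450 left.
October 2069 has 31 days: 450 − 31 = 419 left.
September 2069 has 30 days: 419 − 30 = 389 left.
August 2069 has 31 days: 389 − 31 = 358 left.
July 2069 has 31 days: 358 − 31 = 327 left.
June 2069 has 30 days: 327 − 30 = 297 left.
May 2069 has 31 days: 297 − 31 = 266 left.
April 2069 has 30 days: 266 − 30 = 236 left.
March 2069 has 31 days: 236 − 31 = 205 left.
February 2069 has 28 days (2069 is not a leap year): 205 − 28 = 177 left.
January 2069 has 31 days: 177 − 31 = 146 left.
December 2068 has 31 days: 146 − 31 = 115 left.
November 2068 has 30 days: 115 − 30 = 85 left.
October 2068 has 31 days: 85 − 31 = 54 left.
September 2068 has 30 days: 54 − 30 = 24 left.
August 2068 has 31 days; 31 − 24 = 7 → August 7, 2068.
Adding 366 days from August 7, 2068:
August has 31 days, so 31 − 7 = 24 days remain after August 7, 2068; 366 − 24 = 342 left.
September 2068 has 30 days: 342 − 30 = 312 left.
October 2068 has 31 days: 312 − 31 = 281 left.
November 2068 has 30 days: 281 − 30 = 251 left.
December 2068 has 31 days: 251 − 31 = 220 left.
January 2069 has 31 days: 220 − 31 = 189 left.
February 2069 has 28 days (2069 is not a leap year): 189 − 28 = 161 left.
March 2069 has 31 days: 161 − 31 = 130 left.
April 2069 has 30 days: 130 − 30 = 100 left.
May 2069 has 31 days: 100 − 31 = 69 left.
June 2069 has 30 days: 69 − 30 = 39 left.
July 2069 has 31 days: 39 − 31 = 8 left.
8 days into August 2069 → August 8, 2069.
Counting forward 600 days from August 8, 2069:
August has 31 days, so 31 − 8 = 23 days remain after August 8, 2069; 600 − 23 = 577 left.
September 2069 has 30 days: 577 − 30 = 547 left.
October 2069 has 31 days: 547 − 31 = 516 left.
November 2069 has 30 days: 516 − 30 = 486 left.
December 2069 has 31 days: 486 − 31 = 455 left.
January 2070 has 31 days: 455 − 31 = 424 left.
February 2070 has 28 days (2070 is not a leap year): 424 − 28 = 396 left.
March 2070 has 31 days: 396 − 31 = 365 left.
April 2070 has 30 days: 365 − 30 = 335 left.
May 2070 has 31 days: 335 − 31 = 304 left.
June 2070 has 30 days: 304 − 30 = 274 left.
July 2070 has 31 days: 274 − 31 = 243 left.
August 2070 has 31 days: 243 − 31 = 212 left.
September 2070 has 30 days: 212 − 30 = 182 left.
October 2070 has 31 days: 182 − 31 = 151 left.
November 2070 has 30 days: 151 − 30 = 121 left.
December 2070 has 31 days: 121 − 31 = 90 left.
January 2071 has 31 days: 90 − 31 = 59 left.
February 2071 has 28 days (2071 is not a leap year): 59 − 28 = 31 left.
31 days into March 2071 → March 31, 2071.

March 31, 2071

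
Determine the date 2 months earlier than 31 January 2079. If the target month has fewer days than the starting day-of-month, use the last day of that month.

Going back 2 months from January 31, 2079.
month 1 − 2 = -1, which is month 11 of year 2078 → November 2078.
November 2078 has only 30 days and the start was day 31, so the date clamps to November 30, 2078.

November 30, 2078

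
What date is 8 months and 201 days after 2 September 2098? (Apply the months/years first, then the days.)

Adding 8 months and 201 days from September 2, 2098: first the month/year part, then the days.
month 9 + 8 = 17, which is month 5 of year 2099 → May 2099.
Day 2 is valid in May, giving May 2, 2099.
Now add 201 days from May 2, 2099.
May has 31 days, so 31 − 2 = 29 days remain after May 2, 2099; 201 − 29 = 172 left.
June 2099 has 30 days: 172 − 30 = 142 left.
July 2099 has 31 days: 142 − 31 = 111 left.
August 2099 has 31 days: 111 − 31 = 80 left.
September 2099 has 30 days: 80 − 30 = 50 left.
October 2099 has 31 days: 50 − 31 = 19 left.
19 days into November 2099 → November 19, 2099.

November 19, 2099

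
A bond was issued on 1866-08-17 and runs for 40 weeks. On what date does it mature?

May 24, 1867

Advancing 40 weeks = 280 days from August 17, 1866.
August has 31 days, so 31 − 17 = 14 days remain after August 17, 1866; 280 − 14 = 266 left.
September 1866 has 30 days: 266 − 30 = 236 left.
October 1866 has 31 days: 236 − 31 = 205 left.
November 1866 has 30 days: 205 − 30 = 175 left.
December 1866 has 31 days: 175 − 31 = 144 left.
January 1867 has 31 days: 144 − 31 = 113 left.
February 1867 has 28 days (1867 is not a leap year): 113 − 28 = 85 left.
March 1867 has 31 days: 85 − 31 = 54 left.
April 1867 has 30 days: 54 − 30 = 24 left.
24 days into May 1867 → May 24, 1867.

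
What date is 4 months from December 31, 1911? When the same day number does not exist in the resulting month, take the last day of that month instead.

April 30, 1912

Counting forward 4 months from December 31, 1911.
month 12 + 4 = 16, which is month 4 of year 1912 → April 1912.
April 1912 has only 30 days and the start was day 31, so the date clamps to April 30, 1912.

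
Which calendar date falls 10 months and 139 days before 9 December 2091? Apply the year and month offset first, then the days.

Counting back 10 months and 139 days from December 9, 2091: first the month/year part, then the days.
month 12 − 10 = 2 → February 2091.
Day 9 is valid in February, giving February 9, 2091.
Now subtract 139 days from February 9, 2091.
Going back 9 days from February 9, 2091 reaches the end of the previous month; 139 − 9 = 130 left.
January 2091 has 31 days: 130 − 31 = 99 left.
December 2090 has 31 days: 99 − 31 = 68 left.
November 2090 has 30 days: 68 − 30 = 38 left.
October 2090 has 31 days: 38 − 31 = 7 left.
September 2090 has 30 days; 30 − 7 = 23 → September 23, 2090.

September 23, 2090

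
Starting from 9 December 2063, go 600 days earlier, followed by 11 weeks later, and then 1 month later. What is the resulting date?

August 4, 2062

Subtracting 600 days from December 9, 2063:
Going back 9 days from December 9, 2063 reaches the end of the previous month; 600 − 9 = 591 left.
November 2063 has 30 days: 591 − 30 = 561 left.
October 2063 has 31 days: 561 − 31 = 530 left.
September 2063 has 30 days: 530 − 30 = 500 left.
August 2063 has 31 days: 500 − 31 = 469 left.
July 2063 has 31 days: 469 − 31 = 438 left.
June 2063 has 30 days: 438 − 30 = 408 left.
May 2063 has 31 days: 408 − 31 = 377 left.
April 2063 has 30 days: 377 − 30 = 347 left.
March 2063 has 31 days: 347 − 31 = 316 left.
February 2063 has 28 days (2063 is not a leap year): 316 − 28 = 288 left.
January 2063 has 31 days: 288 − 31 = 257 left.
December 2062 has 31 days: 257 − 31 = 226 left.
November 2062 has 30 days: 226 − 30 = 196 left.
October 2062 has 31 days: 196 − 31 = 165 left.
September 2062 has 30 days: 165 − 30 = 135 left.
August 2062 has 31 days: 135 − 31 = 104 left.
July 2062 has 31 days: 104 − 31 = 73 left.
June 2062 has 30 days: 73 − 30 = 43 left.
May 2062 has 31 days: 43 − 31 = 12 left.
April 2062 has 30 days; 30 − 12 = 18 → April 18, 2062.
Adding 11 weeks (= 77 days) from April 18, 2062:
April has 30 days, so 30 − 18 = 12 days remain after April 18, 2062; 77 − 12 = 65 left.
May 2062 has 31 days: 65 − 31 = 34 left.
June 2062 has 30 days: 34 − 30 = 4 left.
4 days into July 2062 → July 4, 2062.
Counting forward 1 month from July 4, 2062:
month 7 + 1 = 8 → August 2062.
Day 4 is valid in August, giving August 4, 2062.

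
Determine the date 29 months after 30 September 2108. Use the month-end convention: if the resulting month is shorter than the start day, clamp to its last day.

Advancing 29 months from September 30, 2108.
month 9 + 29 = 38, which is month 2 of year 2111 → February 2111.
February 2111 has only 28 days (2111 is not a leap year — relevant if February), and the start was day 30, so the date clamps to February 28, 2111.

February 28, 2111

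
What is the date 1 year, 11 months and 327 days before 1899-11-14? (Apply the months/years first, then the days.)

January 21, 1897

Subtracting 1 year, 11 months and 327 days from November 14, 1899: first the month/year part, then the days.
-1 year → 1898; month 11 − 11 = 0, which is month 12 of year 1897 → December 1897.
Day 14 is valid in December, giving December 14, 1897.
Now subtract 327 days from December 14, 1897.
Going back 14 days from December 14, 1897 reaches the end of the previous month; 327 − 14 = 313 left.
November 1897 has 30 days: 313 − 30 = 283 left.
October 1897 has 31 days: 283 − 31 = 252 left.
September 1897 has 30 days: 252 − 30 = 222 left.
August 1897 has 31 days: 222 − 31 = 191 left.
July 1897 has 31 days: 191 − 31 = 160 left.
June 1897 has 30 days: 160 − 30 = 130 left.
May 1897 has 31 days: 130 − 31 = 99 left.
April 1897 has 30 days: 99 − 30 = 69 left.
March 1897 has 31 days: 69 − 31 = 38 left.
February 1897 has 28 days (1897 is not a leap year): 38 − 28 = 10 left.
January 1897 has 31 days; 31 − 10 = 21 → January 21, 1897.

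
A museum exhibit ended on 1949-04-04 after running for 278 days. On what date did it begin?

June 30, 1948

Counting back 278 days from April 4, 1949.
Going back 4 days from April 4, 1949 reaches the end of the previous month; 278 − 4 = 274 left.
March 1949 has 31 days: 274 − 31 = 243 left.
February 1949 has 28 days (1949 is not a leap year): 243 − 28 = 215 left.
January 1949 has 31 days: 215 − 31 = 184 left.
December 1948 has 31 days: 184 − 31 = 153 left.
November 1948 has 30 days: 153 − 30 = 123 left.
October 1948 has 31 days: 123 − 31 = 92 left.
September 1948 has 30 days: 92 − 30 = 62 left.
August 1948 has 31 days: 62 − 31 = 31 left.
July 1948 has 31 days: 31 − 31 = 0 left.
June 1948 has 30 days; 30 − 0 = 30 → June 30, 1948.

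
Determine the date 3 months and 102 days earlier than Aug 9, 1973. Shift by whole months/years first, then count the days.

January 27, 1973

Going back 3 months and 102 days from August 9, 1973: first the month/year part, then the days.
month 8 − 3 = 5 → May 1973.
Day 9 is valid in May, giving May 9, 1973.
Now subtract 102 days from May 9, 1973.
Going back 9 days from May 9, 1973 reaches the end of the previous month; 102 − 9 = 93 left.
April 1973 has 30 days: 93 − 30 = 63 left.
March 1973 has 31 days: 63 − 31 = 32 left.
February 1973 has 28 days (1973 is not a leap year): 32 − 28 = 4 left.
January 1973 has 31 days; 31 − 4 = 27 → January 27, 1973.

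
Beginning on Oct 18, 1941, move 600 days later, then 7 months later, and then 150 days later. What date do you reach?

June 8, 1944

Counting forward 600 days from October 18, 1941:
October has 31 days, so 31 − 18 = 13 days remain after October 18, 1941; 600 − 13 = 587 left.
November 1941 has 30 days: 587 − 30 = 557 left.
December 1941 has 31 days: 557 − 31 = 526 left.
January 1942 has 31 days: 526 − 31 = 495 left.
February 1942 has 28 days (1942 is not a leap year): 495 − 28 = 467 left.
March 1942 has 31 days: 467 − 31 = 436 left.
April 1942 has 30 days: 436 − 30 = 406 left.
May 1942 has 31 days: 406 − 31 = 375 left.
June 1942 has 30 days: 375 − 30 = 345 left.
July 1942 has 31 days: 345 − 31 = 314 left.
August 1942 has 31 days: 314 − 31 = 283 left.
September 1942 has 30 days: 283 − 30 = 253 left.
October 1942 has 31 days: 253 − 31 = 222 left.
November 1942 has 30 days: 222 − 30 = 192 left.
December 1942 has 31 days: 192 − 31 = 161 left.
January 1943 has 31 days: 161 − 31 = 130 left.
February 1943 has 28 days (1943 is not a leap year): 130 − 28 = 102 left.
March 1943 has 31 days: 102 − 31 = 71 left.
April 1943 has 30 days: 71 − 30 = 41 left.
May 1943 has 31 days: 41 − 31 = 10 left.
10 days into June 1943 → June 10, 1943.
Advancing 7 months from June 10, 1943:
month 6 + 7 = 13, which is month 1 of year 1944 → January 1944.
Day 10 is valid in January, giving January 10, 1944.
Adding 150 days from January 10, 1944:
January has 31 days, so 31 − 10 = 21 days remain after January 10, 1944; 150 − 21 = 129 left.
February 1944 has 29 days (1944 is a leap year): 129 − 29 = 100 left.
March 1944 has 31 days: 100 − 31 = 69 left.
April 1944 has 30 days: 69 − 30 = 39 left.
May 1944 has 31 days: 39 − 31 = 8 left.
8 days into June 1944 → June 8, 1944.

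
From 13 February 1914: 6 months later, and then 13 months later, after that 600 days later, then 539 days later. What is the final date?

October 26, 1918

Advancing 6 months from February 13, 1914:
month 2 + 6 = 8 → August 1914.
Day 13 is valid in August, giving August 13, 1914.
Advancing 13 months from August 13, 1914:
month 8 + 13 = 21, which is month 9 of year 1915 → September 1915.
Day 13 is valid in September, giving September 13, 1915.
Counting forward 600 days from September 13, 1915:
September has 30 days, so 30 − 13 = 17 days remain after September 13, 1915; 600 − 17 = 583 left.
October 1915 has 31 days: 583 − 31 = 552 left.
November 1915 has 30 days: 552 − 30 = 522 left.
December 1915 has 31 days: 522 − 31 = 491 left.
January 1916 has 31 days: 491 − 31 = 460 left.
February 1916 has 29 days (1916 is a leap year): 460 − 29 = 431 left.
March 1916 has 31 days: 431 − 31 = 400 left.
April 1916 has 30 days: 400 − 30 = 370 left.
May 1916 has 31 days: 370 − 31 = 339 left.
June 1916 has 30 days: 339 − 30 = 309 left.
July 1916 has 31 days: 309 − 31 = 278 left.
August 1916 has 31 days: 278 − 31 = 247 left.
September 1916 has 30 days: 247 − 30 = 217 left.
October 1916 has 31 days: 217 − 31 = 186 left.
November 1916 has 30 days: 186 − 30 = 156 left.
December 1916 has 31 days: 156 − 31 = 125 left.
January 1917 has 31 days: 125 − 31 = 94 left.
February 1917 has 28 days (1917 is not a leap year): 94 − 28 = 66 left.
March 1917 has 31 days: 66 − 31 = 35 left.
April 1917 has 30 days: 35 − 30 = 5 left.
5 days into May 1917 → May 5, 1917.
Counting forward 539 days from May 5, 1917:
May has 31 days, so 31 − 5 = 26 days remain after May 5, 1917; 539 − 26 = 513 left.
June 1917 has 30 days: 513 − 30 = 483 left.
July 1917 has 31 days: 483 − 31 = 452 left.
August 1917 has 31 days: 452 − 31 = 421 left.
September 1917 has 30 days: 421 − 30 = 391 left.
October 1917 has 31 days: 391 − 31 = 360 left.
November 1917 has 30 days: 360 − 30 = 330 left.
December 1917 has 31 days: 330 − 31 = 299 left.
January 1918 has 31 days: 299 − 31 = 268 left.
February 1918 has 28 days (1918 is not a leap year): 268 − 28 = 240 left.
March 1918 has 31 days: 240 − 31 = 209 left.
April 1918 has 30 days: 209 − 30 = 179 left.
May 1918 has 31 days: 179 − 31 = 148 left.
June 1918 has 30 days: 148 − 30 = 118 left.
July 1918 has 31 days: 118 − 31 = 87 left.
August 1918 has 31 days: 87 − 31 = 56 left.
September 1918 has 30 days: 56 − 30 = 26 left.
26 days into October 1918 → October 26, 1918.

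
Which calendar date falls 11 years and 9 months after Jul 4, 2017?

April 4, 2029

Advancing 11 years and 9 months from July 4, 2017.
+11 years → 2028; month 7 + 9 = 16, which is month 4 of year 2029 → April 2029.
Day 4 is valid in April, giving April 4, 2029.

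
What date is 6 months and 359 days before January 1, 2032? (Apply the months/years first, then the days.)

July 7, 2030

Subtracting 6 months and 359 days from January 1, 2032: first the month/year part, then the days.
month 1 − 6 = -5, which is month 7 of year 2031 → July 2031.
Day 1 is valid in July, giving July 1, 2031.
Now subtract 359 days from July 1, 2031.
Going back 1 day from July 1, 2031 reaches the end of the previous month; 359 − 1 = 358 left.
June 2031 has 30 days: 358 − 30 = 328 left.
May 2031 has 31 days: 328 − 31 = 297 left.
April 2031 has 30 days: 297 − 30 = 267 left.
March 2031 has 31 days: 267 − 31 = 236 left.
February 2031 has 28 days (2031 is not a leap year): 236 − 28 = 208 left.
January 2031 has 31 days: 208 − 31 = 177 left.
December 2030 has 31 days: 177 − 31 = 146 left.
November 2030 has 30 days: 146 − 30 = 116 left.
October 2030 has 31 days: 116 − 31 = 85 left.
September 2030 has 30 days: 85 − 30 = 55 left.
August 2030 has 31 days: 55 − 31 = 24 left.
July 2030 has 31 days; 31 − 24 = 7 → July 7, 2030.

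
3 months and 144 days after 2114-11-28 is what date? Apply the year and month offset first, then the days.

Advancing 3 months and 144 days from November 28, 2114: first the month/year part, then the days.
month 11 + 3 = 14, which is month 2 of year 2115 → February 2115.
Day 28 is valid in February, giving February 28, 2115.
Now add 144 days from February 28, 2115.
February has 28 days, so 28 − 28 = 0 days remain after February 28, 2115; 144 − 0 = 144 left.
March 2115 has 31 days: 144 − 31 = 113 left.
April 2115 has 30 days: 113 − 30 = 83 left.
May 2115 has 31 days: 83 − 31 = 52 left.
June 2115 has 30 days: 52 − 30 = 22 left.
22 days into July 2115 → July 22, 2115.

July 22, 2115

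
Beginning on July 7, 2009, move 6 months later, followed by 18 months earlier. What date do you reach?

July 7, 2008

Advancing 6 months from July 7, 2009:
month 7 + 6 = 13, which is month 1 of year 2010 → January 2010.
Day 7 is valid in January, giving January 7, 2010.
Subtracting 18 months from January 7, 2010:
month 1 − 18 = -17, which is month 7 of year 2008 → July 2008.
Day 7 is valid in July, giving July 7, 2008.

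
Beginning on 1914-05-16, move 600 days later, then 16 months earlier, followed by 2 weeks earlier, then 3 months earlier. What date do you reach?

Adding 600 days from May 16, 1914:
May has 31 days, so 31 − 16 = 15 days remain after May 16, 1914; 600 − 15 = 585 left.
June 1914 has 30 days: 585 − 30 = 555 left.
July 1914 has 31 days: 555 − 31 = 524 left.
August 1914 has 31 days: 524 − 31 = 493 left.
September 1914 has 30 days: 493 − 30 = 463 left.
October 1914 has 31 days: 463 − 31 = 432 left.
November 1914 has 30 days: 432 − 30 = 402 left.
December 1914 has 31 days: 402 − 31 = 371 left.
January 1915 has 31 days: 371 − 31 = 340 left.
February 1915 has 28 days (1915 is not a leap year): 340 − 28 = 312 left.
March 1915 has 31 days: 312 − 31 = 281 left.
April 1915 has 30 days: 281 − 30 = 251 left.
May 1915 has 31 days: 251 − 31 = 220 left.
June 1915 has 30 days: 220 − 30 = 190 left.
July 1915 has 31 days: 190 − 31 = 159 left.
August 1915 has 31 days: 159 − 31 = 128 left.
September 1915 has 30 days: 128 − 30 = 98 left.
October 1915 has 31 days: 98 − 31 = 67 left.
November 1915 has 30 days: 67 − 30 = 37 left.
December 1915 has 31 days: 37 − 31 = 6 left.
6 days into January 1916 → January 6, 1916.
Subtracting 16 months from January 6, 1916:
month 1 − 16 = -15, which is month 9 of year 1914 → September 1914.
Day 6 is valid in September, giving September 6, 1914.
Going back 2 weeks (= 14 days) from September 6, 1914:
Going back 6 days from September 6, 1914 reaches the end of the previous month; 14 − 6 = 8 left.
August 1914 has 31 days; 31 − 8 = 23 → August 23, 1914.
Subtracting 3 months from August 23, 1914:
month 8 − 3 = 5 → May 1914.
Day 23 is valid in May, giving May 23, 1914.

May 23, 1914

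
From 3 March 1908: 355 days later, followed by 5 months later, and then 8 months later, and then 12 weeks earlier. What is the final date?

Advancing 355 days from March 3, 1908:
March has 31 days, so 31 − 3 = 28 days remain after March 3, 1908; 355 − 28 = 327 left.
April 1908 has 30 days: 327 − 30 = 297 left.
May 1908 has 31 days: 297 − 31 = 266 left.
June 1908 has 30 days: 266 − 30 = 236 left.
July 1908 has 31 days: 236 − 31 = 205 left.
August 1908 has 31 days: 205 − 31 = 174 left.
September 1908 has 30 days: 174 − 30 = 144 left.
October 1908 has 31 days: 144 − 31 = 113 left.
November 1908 has 30 days: 113 − 30 = 83 left.
December 1908 has 31 days: 83 − 31 = 52 left.
January 1909 has 31 days: 52 − 31 = 21 left.
21 days into February 1909 → February 21, 1909.
Advancing 5 months from February 21, 1909:
month 2 + 5 = 7 → July 1909.
Day 21 is valid in July, giving July 21, 1909.
Adding 8 months from July 21, 1909:
month 7 + 8 = 15, which is month 3 of year 1910 → March 1910.
Day 21 is valid in March, giving March 21, 1910.
Counting back 12 weeks (= 84 days) from March 21, 1910:
Going back 21 days from March 21, 1910 reaches the end of the previous month; 84 − 21 = 63 left.
February 1910 has 28 days (1910 is not a leap year): 63 − 28 = 35 left.
January 1910 has 31 days: 35 − 31 = 4 left.
December 1909 has 31 days; 31 − 4 = 27 → December 27, 1909.

December 27, 1909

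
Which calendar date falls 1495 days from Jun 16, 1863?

July 20, 1867

Counting forward 1495 days from June 16, 1863.
June has 30 days, so 30 − 16 = 14 days remain after June 16, 1863; 1495 − 14 = 1481 left.
July 1863 has 31 days: 1481 − 31 = 1450 left.
August 1863 has 31 days: 1450 − 31 = 1419 left.
September 1863 has 30 days: 1419 − 30 = 1389 left.
October 1863 has 31 days: 1389 − 31 = 1358 left.
November 1863 has 30 days: 1358 − 30 = 1328 left.
December 1863 has 31 days: 1328 − 31 = 1297 left.
January 1864 has 31 days: 1297 − 31 = 1266 left.
February 1864 has 29 days (1864 is a leap year): 1266 − 29 = 1237 left.
March 1864 has 31 days: 1237 − 31 = 1206 left.
April 1864 has 30 days: 1206 − 30 = 1176 left.
May 1864 has 31 days: 1176 − 31 = 1145 left.
June 1864 has 30 days: 1145 − 30 = 1115 left.
July 1864 has 31 days: 1115 − 31 = 1084 left.
August 1864 has 31 days: 1084 − 31 = 1053 left.
September 1864 has 30 days: 1053 − 30 = 1023 left.
October 1864 has 31 days: 1023 − 31 = 992 left.
November 1864 has 30 days: 992 − 30 = 962 left.
December 1864 has 31 days: 962 − 31 = 931 left.
January 1865 has 31 days: 931 − 31 = 900 left.
February 1865 has 28 days (1865 is not a leap year): 900 − 28 = 872 left.
March 1865 has 31 days: 872 − 31 = 841 left.
April 1865 has 30 days: 841 − 30 = 811 left.
May 1865 has 31 days: 811 − 31 = 780 left.
June 1865 has 30 days: 780 − 30 = 750 left.
July 1865 has 31 days: 750 − 31 = 719 left.
August 1865 has 31 days: 719 − 31 = 688 left.
September 1865 has 30 days: 688 − 30 = 658 left.
October 1865 has 31 days: 658 − 31 = 627 left.
November 1865 has 30 days: 627 − 30 = 597 left.
December 1865 has 31 days: 597 − 31 = 566 left.
January 1866 has 31 days: 566 − 31 = 535 left.
February 1866 has 28 days (1866 is not a leap year): 535 − 28 = 507 left.
March 1866 has 31 days: 507 − 31 = 476 left.
April 1866 has 30 days: 476 − 30 = 446 left.
May 1866 has 31 days: 446 − 31 = 415 left.
June 1866 has 30 days: 415 − 30 = 385 left.
July 1866 has 31 days: 385 − 31 = 354 left.
August 1866 has 31 days: 354 − 31 = 323 left.
September 1866 has 30 days: 323 − 30 = 293 left.
October 1866 has 31 days: 293 − 31 = 262 left.
November 1866 has 30 days: 262 − 30 = 232 left.
December 1866 has 31 days: 232 − 31 = 201 left.
January 1867 has 31 days: 201 − 31 = 170 left.
February 1867 has 28 days (1867 is not a leap year): 170 − 28 = 142 left.
March 1867 has 31 days: 142 − 31 = 111 left.
April 1867 has 30 days: 111 − 30 = 81 left.
May 1867 has 31 days: 81 − 31 = 50 left.
June 1867 has 30 days: 50 − 30 = 20 left.
20 days into July 1867 → July 20, 1867.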